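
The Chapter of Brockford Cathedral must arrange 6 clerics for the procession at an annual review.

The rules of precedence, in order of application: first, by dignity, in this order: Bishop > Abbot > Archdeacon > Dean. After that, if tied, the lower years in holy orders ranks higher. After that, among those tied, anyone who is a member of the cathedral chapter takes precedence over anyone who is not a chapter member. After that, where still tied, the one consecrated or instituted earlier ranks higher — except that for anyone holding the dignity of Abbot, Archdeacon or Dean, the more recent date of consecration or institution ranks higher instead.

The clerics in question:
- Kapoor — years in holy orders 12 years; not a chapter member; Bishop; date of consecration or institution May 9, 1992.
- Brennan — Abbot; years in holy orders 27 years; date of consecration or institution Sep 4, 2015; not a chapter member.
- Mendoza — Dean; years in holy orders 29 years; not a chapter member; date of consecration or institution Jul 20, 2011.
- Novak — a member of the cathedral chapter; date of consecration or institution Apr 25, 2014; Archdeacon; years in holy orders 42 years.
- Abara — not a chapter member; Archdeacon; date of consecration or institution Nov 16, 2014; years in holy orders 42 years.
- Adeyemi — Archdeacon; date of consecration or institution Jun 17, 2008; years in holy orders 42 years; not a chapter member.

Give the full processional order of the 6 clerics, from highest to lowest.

By dignity: Kapoor (Bishop); then Brennan (Abbot); then Novak, Abara and Adeyemi (Archdeacon); then Mendoza (Dean).
Novak, Abara and Adeyemi all have years in holy orders 42 years, so the next rule applies.
Among Novak, Abara and Adeyemi, a member of the cathedral chapter before not a chapter member: Novak (a member of the cathedral chapter) before Abara and Adeyemi (not a chapter member).
Among Abara and Adeyemi, by date of consecration or institution (later first) (reversed rule for this group): Abara (Nov 16, 2014) before Adeyemi (Jun 17, 2008).
Full order: Kapoor, Brennan, Novak, Abara, Adeyemi, Mendoza.

Kapoor, Brennan, Novak, Abara, Adeyemi, Mendoza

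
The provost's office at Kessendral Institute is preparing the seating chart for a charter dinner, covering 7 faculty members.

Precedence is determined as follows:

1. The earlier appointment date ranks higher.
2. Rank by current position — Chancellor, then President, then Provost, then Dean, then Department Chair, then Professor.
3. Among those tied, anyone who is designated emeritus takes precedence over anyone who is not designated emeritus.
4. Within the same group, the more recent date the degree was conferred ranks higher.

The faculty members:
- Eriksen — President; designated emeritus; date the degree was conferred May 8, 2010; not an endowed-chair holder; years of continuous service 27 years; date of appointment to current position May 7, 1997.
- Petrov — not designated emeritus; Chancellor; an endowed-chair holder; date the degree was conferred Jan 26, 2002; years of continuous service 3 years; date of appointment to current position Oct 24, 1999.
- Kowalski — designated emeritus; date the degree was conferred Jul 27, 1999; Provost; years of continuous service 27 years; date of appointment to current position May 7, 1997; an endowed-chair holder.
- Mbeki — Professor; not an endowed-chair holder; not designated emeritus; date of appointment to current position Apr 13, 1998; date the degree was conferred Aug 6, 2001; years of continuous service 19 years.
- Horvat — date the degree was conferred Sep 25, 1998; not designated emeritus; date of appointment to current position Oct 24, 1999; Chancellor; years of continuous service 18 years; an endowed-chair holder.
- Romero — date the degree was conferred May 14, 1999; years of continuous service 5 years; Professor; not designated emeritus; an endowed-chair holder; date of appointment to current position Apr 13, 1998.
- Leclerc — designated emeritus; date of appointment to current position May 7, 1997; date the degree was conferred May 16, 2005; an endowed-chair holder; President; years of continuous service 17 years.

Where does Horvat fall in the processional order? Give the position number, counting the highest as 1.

By date of appointment to current position (earlier first): Eriksen, Leclerc and Kowalski (each May 7, 1997); then Mbeki and Romero (both Apr 13, 1998); then Petrov and Horvat (both Oct 24, 1999).
Among Eriksen, Leclerc and Kowalski, by current position: Eriksen and Leclerc (President) before Kowalski (Provost).
Eriksen and Leclerc are each designated emeritus, so the next rule applies.
Among Eriksen and Leclerc, by date the degree was conferred (later first): Eriksen (May 8, 2010) before Leclerc (May 16, 2005).
Mbeki and Romero are each Professor, so the next rule applies.
Mbeki and Romero are each not designated emeritus, so the next rule applies.
Among Mbeki and Romero, by date the degree was conferred (later first): Mbeki (Aug 6, 2001) before Romero (May 14, 1999).
Petrov and Horvat are each Chancellor, so the next rule applies.
Petrov and Horvat are each not designated emeritus, so the next rule applies.
Among Petrov and Horvat, by date the degree was conferred (later first): Petrov (Jan 26, 2002) before Horvat (Sep 25, 1998).
Order: Eriksen, Leclerc, Kowalski, Mbeki, Romero, Petrov, Horvat. So position 7.

7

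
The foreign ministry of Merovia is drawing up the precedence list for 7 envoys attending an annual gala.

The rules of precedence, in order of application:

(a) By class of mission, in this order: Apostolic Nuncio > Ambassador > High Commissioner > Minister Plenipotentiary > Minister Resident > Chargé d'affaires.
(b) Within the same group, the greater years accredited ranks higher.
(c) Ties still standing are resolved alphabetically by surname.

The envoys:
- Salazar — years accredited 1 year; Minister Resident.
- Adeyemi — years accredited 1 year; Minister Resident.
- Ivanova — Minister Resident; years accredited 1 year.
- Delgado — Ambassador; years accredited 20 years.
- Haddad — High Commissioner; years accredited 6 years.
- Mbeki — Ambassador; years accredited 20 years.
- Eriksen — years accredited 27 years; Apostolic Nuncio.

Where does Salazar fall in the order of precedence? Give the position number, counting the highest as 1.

By class of mission: Eriksen (Apostolic Nuncio); then Delgado and Mbeki (Ambassador); then Haddad (High Commissioner); then Adeyemi, Ivanova and Salazar (Minister Resident).
Delgado and Mbeki both have years accredited 20 years, so the next rule applies.
Among Delgado and Mbeki, alphabetically by surname: Delgado before Mbeki.
Adeyemi, Ivanova and Salazar all have years accredited 1 year, so the next rule applies.
Among Adeyemi, Ivanova and Salazar, alphabetically by surname: Adeyemi before Ivanova before Salazar.
Order: Eriksen, Delgado, Mbeki, Haddad, Adeyemi, Ivanova, Salazar. So position 7.

7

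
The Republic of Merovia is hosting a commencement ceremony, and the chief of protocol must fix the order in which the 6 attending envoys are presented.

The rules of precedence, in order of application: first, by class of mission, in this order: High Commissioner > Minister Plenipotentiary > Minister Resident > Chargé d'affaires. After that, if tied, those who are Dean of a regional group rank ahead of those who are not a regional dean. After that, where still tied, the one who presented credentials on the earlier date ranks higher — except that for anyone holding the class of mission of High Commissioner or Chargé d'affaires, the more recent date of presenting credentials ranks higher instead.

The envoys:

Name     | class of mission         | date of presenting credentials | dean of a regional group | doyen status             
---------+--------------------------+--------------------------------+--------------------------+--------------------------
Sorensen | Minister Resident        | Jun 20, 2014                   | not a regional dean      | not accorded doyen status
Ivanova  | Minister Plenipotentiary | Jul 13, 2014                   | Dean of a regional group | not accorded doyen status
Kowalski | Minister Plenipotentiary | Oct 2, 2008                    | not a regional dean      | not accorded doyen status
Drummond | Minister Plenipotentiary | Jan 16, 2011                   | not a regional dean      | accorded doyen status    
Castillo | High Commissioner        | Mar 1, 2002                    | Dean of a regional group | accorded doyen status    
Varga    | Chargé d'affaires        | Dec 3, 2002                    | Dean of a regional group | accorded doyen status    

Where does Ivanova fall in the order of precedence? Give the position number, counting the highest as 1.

By class of mission: Castillo (High Commissioner); then Ivanova, Kowalski and Drummond (Minister Plenipotentiary); then Sorensen (Minister Resident); then Varga (Chargé d'affaires).
Among Ivanova, Kowalski and Drummond, Dean of a regional group before not a regional dean: Ivanova (Dean of a regional group) before Kowalski and Drummond (not a regional dean).
Among Kowalski and Drummond, by date of presenting credentials (earlier first): Kowalski (Oct 2, 2008) before Drummond (Jan 16, 2011).
Order: Castillo, Ivanova, Kowalski, Drummond, Sorensen, Varga. So position 2.

2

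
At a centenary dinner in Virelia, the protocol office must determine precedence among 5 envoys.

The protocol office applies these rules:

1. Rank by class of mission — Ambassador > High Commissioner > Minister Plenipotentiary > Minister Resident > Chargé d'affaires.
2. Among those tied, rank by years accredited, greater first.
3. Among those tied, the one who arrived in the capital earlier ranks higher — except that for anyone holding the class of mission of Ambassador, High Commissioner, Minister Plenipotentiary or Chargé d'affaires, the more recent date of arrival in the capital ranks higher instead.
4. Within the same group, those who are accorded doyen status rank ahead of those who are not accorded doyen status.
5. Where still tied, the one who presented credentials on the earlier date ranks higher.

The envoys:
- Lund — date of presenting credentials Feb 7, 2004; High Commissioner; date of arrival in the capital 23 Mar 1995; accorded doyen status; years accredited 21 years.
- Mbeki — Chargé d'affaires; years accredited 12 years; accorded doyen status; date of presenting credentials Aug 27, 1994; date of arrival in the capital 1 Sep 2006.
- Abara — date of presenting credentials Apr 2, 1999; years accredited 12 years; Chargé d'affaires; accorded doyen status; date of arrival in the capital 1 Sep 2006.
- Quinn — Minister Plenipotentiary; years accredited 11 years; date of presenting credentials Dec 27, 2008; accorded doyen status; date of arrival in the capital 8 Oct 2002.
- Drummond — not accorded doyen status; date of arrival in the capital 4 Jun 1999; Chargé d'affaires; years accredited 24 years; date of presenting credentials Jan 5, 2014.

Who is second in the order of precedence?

By class of mission: Lund (High Commissioner); then Quinn (Minister Plenipotentiary); then Drummond, Mbeki and Abara (Chargé d'affaires).
Among Drummond, Mbeki and Abara, by years accredited (higher first): Drummond (24 years) before Mbeki and Abara (12 years).
Mbeki and Abara both have date of arrival in the capital 1 Sep 2006, so the next rule applies.
Mbeki and Abara are each accorded doyen status, so the next rule applies.
Among Mbeki and Abara, by date of presenting credentials (earlier first): Mbeki (Aug 27, 1994) before Abara (Apr 2, 1999).
Order: Lund, Quinn, Drummond, Mbeki, Abara.

Quinn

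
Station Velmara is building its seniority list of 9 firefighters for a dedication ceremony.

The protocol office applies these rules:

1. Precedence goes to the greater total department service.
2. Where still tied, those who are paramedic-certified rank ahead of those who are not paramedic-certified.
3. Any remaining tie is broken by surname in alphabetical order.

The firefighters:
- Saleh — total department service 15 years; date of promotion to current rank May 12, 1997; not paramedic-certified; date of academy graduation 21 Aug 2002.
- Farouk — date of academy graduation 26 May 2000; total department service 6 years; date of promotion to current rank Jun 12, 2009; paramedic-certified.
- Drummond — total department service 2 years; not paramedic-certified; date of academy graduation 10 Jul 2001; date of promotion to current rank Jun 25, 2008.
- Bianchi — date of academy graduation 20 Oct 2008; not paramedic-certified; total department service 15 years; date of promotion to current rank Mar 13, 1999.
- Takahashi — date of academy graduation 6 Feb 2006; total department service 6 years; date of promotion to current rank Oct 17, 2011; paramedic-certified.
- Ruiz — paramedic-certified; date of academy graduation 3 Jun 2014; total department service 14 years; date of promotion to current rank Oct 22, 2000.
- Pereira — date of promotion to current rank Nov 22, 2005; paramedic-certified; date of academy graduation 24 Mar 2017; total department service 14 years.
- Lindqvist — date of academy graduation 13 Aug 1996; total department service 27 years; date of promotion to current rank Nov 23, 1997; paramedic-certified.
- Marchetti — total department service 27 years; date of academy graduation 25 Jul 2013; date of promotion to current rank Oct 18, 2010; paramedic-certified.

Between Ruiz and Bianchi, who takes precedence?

By total department service (higher first): Lindqvist and Marchetti (both 27 years); then Bianchi and Saleh (both 15 years); then Pereira and Ruiz (both 14 years); then Farouk and Takahashi (both 6 years); then Drummond (2 years).
Lindqvist and Marchetti are each paramedic-certified, so the next rule applies.
Among Lindqvist and Marchetti, alphabetically by surname: Lindqvist before Marchetti.
Bianchi and Saleh are each not paramedic-certified, so the next rule applies.
Among Bianchi and Saleh, alphabetically by surname: Bianchi before Saleh.
Pereira and Ruiz are each paramedic-certified, so the next rule applies.
Among Pereira and Ruiz, alphabetically by surname: Pereira before Ruiz.
Farouk and Takahashi are each paramedic-certified, so the next rule applies.
Among Farouk and Takahashi, alphabetically by surname: Farouk before Takahashi.
So Bianchi takes precedence.

Bianchi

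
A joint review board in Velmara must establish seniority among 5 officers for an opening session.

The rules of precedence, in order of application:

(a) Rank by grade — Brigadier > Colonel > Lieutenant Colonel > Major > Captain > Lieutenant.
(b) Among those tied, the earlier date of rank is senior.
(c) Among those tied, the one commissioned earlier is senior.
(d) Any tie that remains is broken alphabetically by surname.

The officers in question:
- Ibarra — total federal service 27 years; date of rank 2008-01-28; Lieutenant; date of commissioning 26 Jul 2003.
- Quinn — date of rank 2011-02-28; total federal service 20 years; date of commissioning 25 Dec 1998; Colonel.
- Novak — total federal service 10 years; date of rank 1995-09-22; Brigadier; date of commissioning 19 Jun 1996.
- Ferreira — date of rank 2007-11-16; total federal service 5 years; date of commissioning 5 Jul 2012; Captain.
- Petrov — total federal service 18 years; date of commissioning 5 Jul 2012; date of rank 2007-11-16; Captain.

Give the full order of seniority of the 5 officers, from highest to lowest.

By grade: Novak (Brigadier); then Quinn (Colonel); then Ferreira and Petrov (Captain); then Ibarra (Lieutenant).
Ferreira and Petrov both have date of rank 2007-11-16, so the next rule applies.
Ferreira and Petrov both have date of commissioning 5 Jul 2012, so the next rule applies.
Among Ferreira and Petrov, alphabetically by surname: Ferreira before Petrov.
Full order: Novak, Quinn, Ferreira, Petrov, Ibarra.

Novak, Quinn, Ferreira, Petrov, Ibarra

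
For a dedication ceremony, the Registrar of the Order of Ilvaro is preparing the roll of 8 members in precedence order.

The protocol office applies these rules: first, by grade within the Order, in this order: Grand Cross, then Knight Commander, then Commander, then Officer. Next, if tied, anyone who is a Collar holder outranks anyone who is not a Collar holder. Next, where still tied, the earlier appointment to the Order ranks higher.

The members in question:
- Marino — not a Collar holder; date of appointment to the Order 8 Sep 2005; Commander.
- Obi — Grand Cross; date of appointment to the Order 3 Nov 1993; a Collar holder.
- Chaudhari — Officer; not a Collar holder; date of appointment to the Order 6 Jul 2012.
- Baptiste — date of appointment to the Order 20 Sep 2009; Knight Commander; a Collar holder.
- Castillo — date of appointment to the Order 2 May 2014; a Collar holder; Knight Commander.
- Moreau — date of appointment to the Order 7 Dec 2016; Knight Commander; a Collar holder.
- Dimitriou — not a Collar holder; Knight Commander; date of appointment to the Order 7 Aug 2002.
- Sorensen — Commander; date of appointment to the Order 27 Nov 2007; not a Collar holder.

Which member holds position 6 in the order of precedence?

By grade within the Order: Obi (Grand Cross); then Baptiste, Castillo, Moreau and Dimitriou (Knight Commander); then Marino and Sorensen (Commander); then Chaudhari (Officer).
Among Baptiste, Castillo, Moreau and Dimitriou, a Collar holder before not a Collar holder: Baptiste, Castillo and Moreau (a Collar holder) before Dimitriou (not a Collar holder).
Among Baptiste, Castillo and Moreau, by date of appointment to the Order (earlier first): Baptiste (20 Sep 2009) before Castillo (2 May 2014) before Moreau (7 Dec 2016).
Marino and Sorensen are each not a Collar holder, so the next rule applies.
Among Marino and Sorensen, by date of appointment to the Order (earlier first): Marino (8 Sep 2005) before Sorensen (27 Nov 2007).
Order: Obi, Baptiste, Castillo, Moreau, Dimitriou, Marino, Sorensen, Chaudhari.

Marino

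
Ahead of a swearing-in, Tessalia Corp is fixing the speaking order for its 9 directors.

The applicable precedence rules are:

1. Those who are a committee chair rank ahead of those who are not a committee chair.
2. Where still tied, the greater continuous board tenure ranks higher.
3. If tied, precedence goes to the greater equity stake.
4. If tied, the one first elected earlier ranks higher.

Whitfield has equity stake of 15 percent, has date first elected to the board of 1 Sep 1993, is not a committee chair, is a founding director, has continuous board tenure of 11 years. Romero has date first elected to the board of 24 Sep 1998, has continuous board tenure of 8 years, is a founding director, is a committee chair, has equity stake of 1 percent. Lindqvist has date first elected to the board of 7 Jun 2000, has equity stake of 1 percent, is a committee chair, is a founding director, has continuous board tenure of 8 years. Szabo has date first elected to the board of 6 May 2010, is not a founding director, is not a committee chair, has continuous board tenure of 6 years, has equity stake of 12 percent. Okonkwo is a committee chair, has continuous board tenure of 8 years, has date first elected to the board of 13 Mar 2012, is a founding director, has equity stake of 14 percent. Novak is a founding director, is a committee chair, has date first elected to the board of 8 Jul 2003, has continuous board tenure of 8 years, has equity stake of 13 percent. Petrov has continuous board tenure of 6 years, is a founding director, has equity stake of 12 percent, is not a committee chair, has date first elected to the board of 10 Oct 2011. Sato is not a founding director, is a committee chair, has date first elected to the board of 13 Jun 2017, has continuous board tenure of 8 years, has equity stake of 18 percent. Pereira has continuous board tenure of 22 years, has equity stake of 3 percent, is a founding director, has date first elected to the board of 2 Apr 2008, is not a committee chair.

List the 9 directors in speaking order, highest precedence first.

Sato, Okonkwo, Novak, Romero, Lindqvist, Pereira, Whitfield, Szabo, Petrov

By the first rule: Sato, Okonkwo, Novak, Romero and Lindqvist (each a committee chair); then Pereira, Whitfield, Szabo and Petrov (each not a committee chair).
Sato, Okonkwo, Novak, Romero and Lindqvist all have continuous board tenure 8 years, so the next rule applies.
Among Sato, Okonkwo, Novak, Romero and Lindqvist, by equity stake (higher first): Sato (18 percent) before Okonkwo (14 percent) before Novak (13 percent) before Romero and Lindqvist (1 percent).
Among Romero and Lindqvist, by date first elected to the board (earlier first): Romero (24 Sep 1998) before Lindqvist (7 Jun 2000).
Among Pereira, Whitfield, Szabo and Petrov, by continuous board tenure (higher first): Pereira (22 years) before Whitfield (11 years) before Szabo and Petrov (6 years).
Szabo and Petrov both have equity stake 12 percent, so the next rule applies.
Among Szabo and Petrov, by date first elected to the board (earlier first): Szabo (6 May 2010) before Petrov (10 Oct 2011).
Full order: Sato, Okonkwo, Novak, Romero, Lindqvist, Pereira, Whitfield, Szabo, Petrov.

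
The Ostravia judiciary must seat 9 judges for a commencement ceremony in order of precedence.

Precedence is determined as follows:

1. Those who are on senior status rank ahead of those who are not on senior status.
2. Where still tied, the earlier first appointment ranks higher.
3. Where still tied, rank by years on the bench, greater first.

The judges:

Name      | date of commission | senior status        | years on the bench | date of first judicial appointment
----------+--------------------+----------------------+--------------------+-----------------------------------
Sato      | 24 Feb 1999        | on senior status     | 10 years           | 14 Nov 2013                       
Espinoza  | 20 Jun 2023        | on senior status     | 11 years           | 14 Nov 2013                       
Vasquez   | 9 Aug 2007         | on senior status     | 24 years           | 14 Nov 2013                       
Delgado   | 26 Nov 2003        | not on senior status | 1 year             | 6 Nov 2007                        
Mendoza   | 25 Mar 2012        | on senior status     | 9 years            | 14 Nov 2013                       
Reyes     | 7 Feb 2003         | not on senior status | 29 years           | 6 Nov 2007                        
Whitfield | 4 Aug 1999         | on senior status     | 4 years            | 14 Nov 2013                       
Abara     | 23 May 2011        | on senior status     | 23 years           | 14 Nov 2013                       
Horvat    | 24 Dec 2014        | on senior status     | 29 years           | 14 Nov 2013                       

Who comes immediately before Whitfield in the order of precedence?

By the first rule: Horvat, Vasquez, Abara, Espinoza, Sato, Mendoza and Whitfield (each on senior status); then Reyes and Delgado (both not on senior status).
Horvat, Vasquez, Abara, Espinoza, Sato, Mendoza and Whitfield all have date of first judicial appointment 14 Nov 2013, so the next rule applies.
Among Horvat, Vasquez, Abara, Espinoza, Sato, Mendoza and Whitfield, by years on the bench (higher first): Horvat (29 years) before Vasquez (24 years) before Abara (23 years) before Espinoza (11 years) before Sato (10 years) before Mendoza (9 years) before Whitfield (4 years).
Reyes and Delgado both have date of first judicial appointment 6 Nov 2007, so the next rule applies.
Among Reyes and Delgado, by years on the bench (higher first): Reyes (29 years) before Delgado (1 year).
Order: Horvat, Vasquez, Abara, Espinoza, Sato, Mendoza, Whitfield, Reyes, Delgado.

Mendoza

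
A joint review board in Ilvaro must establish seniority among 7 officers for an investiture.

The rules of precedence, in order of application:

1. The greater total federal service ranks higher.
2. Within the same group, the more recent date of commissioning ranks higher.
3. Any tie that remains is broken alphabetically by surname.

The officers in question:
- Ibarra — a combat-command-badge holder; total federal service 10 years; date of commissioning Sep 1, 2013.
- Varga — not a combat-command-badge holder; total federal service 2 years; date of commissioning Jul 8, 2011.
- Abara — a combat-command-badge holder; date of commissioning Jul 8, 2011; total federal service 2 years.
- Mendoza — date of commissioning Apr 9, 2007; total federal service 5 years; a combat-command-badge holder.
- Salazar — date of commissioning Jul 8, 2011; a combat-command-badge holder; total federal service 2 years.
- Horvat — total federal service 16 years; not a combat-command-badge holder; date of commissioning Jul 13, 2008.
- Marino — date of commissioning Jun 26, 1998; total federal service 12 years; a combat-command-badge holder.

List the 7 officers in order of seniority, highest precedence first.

Horvat, Marino, Ibarra, Mendoza, Abara, Salazar, Varga

By total federal service (higher first): Horvat (16 years); then Marino (12 years); then Ibarra (10 years); then Mendoza (5 years); then Abara, Salazar and Varga (each 2 years).
Abara, Salazar and Varga all have date of commissioning Jul 8, 2011, so the next rule applies.
Among Abara, Salazar and Varga, alphabetically by surname: Abara before Salazar before Varga.
Full order: Horvat, Marino, Ibarra, Mendoza, Abara, Salazar, Varga.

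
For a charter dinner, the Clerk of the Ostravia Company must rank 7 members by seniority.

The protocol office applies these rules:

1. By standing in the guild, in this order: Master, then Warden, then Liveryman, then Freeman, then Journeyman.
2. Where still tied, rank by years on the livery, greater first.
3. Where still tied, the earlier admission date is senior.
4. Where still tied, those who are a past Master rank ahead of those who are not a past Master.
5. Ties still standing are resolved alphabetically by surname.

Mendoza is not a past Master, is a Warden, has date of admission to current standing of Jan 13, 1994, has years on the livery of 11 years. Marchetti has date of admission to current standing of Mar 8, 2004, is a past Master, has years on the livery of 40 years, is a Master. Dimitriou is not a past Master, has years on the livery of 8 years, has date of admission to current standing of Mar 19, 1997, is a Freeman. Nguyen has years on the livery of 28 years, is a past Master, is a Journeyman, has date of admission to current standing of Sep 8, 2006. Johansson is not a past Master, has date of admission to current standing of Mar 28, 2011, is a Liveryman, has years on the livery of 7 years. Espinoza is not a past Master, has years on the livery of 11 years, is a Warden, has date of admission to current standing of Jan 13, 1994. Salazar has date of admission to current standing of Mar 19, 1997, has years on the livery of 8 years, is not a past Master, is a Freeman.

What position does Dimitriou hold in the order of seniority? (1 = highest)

5

By standing in the guild: Marchetti (Master); then Espinoza and Mendoza (Warden); then Johansson (Liveryman); then Dimitriou and Salazar (Freeman); then Nguyen (Journeyman).
Espinoza and Mendoza both have years on the livery 11 years, so the next rule applies.
Espinoza and Mendoza both have date of admission to current standing Jan 13, 1994, so the next rule applies.
Espinoza and Mendoza are each not a past Master, so the next rule applies.
Among Espinoza and Mendoza, alphabetically by surname: Espinoza before Mendoza.
Dimitriou and Salazar both have years on the livery 8 years, so the next rule applies.
Dimitriou and Salazar both have date of admission to current standing Mar 19, 1997, so the next rule applies.
Dimitriou and Salazar are each not a past Master, so the next rule applies.
Among Dimitriou and Salazar, alphabetically by surname: Dimitriou before Salazar.
Order: Marchetti, Espinoza, Mendoza, Johansson, Dimitriou, Salazar, Nguyen. So position 5.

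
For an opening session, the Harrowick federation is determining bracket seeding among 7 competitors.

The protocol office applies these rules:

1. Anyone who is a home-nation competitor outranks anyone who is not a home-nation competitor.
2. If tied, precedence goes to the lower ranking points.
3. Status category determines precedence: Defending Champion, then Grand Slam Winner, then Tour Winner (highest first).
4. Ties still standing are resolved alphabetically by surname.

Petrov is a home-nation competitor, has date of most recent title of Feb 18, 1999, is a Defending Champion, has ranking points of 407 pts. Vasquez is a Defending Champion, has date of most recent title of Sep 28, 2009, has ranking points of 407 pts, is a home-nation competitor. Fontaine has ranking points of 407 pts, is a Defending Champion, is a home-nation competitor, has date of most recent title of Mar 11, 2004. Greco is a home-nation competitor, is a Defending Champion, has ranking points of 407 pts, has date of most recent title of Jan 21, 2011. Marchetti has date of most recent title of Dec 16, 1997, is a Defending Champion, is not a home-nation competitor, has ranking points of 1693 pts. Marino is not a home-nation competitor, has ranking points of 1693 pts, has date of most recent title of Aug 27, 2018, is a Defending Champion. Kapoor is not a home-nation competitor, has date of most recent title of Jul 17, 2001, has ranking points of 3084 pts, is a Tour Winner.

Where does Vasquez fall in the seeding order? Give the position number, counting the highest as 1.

By the first rule: Fontaine, Greco, Petrov and Vasquez (each a home-nation competitor); then Marchetti, Marino and Kapoor (each not a home-nation competitor).
Fontaine, Greco, Petrov and Vasquez all have ranking points 407 pts, so the next rule applies.
Fontaine, Greco, Petrov and Vasquez are each Defending Champion, so the next rule applies.
Among Fontaine, Greco, Petrov and Vasquez, alphabetically by surname: Fontaine before Greco before Petrov before Vasquez.
Among Marchetti, Marino and Kapoor, by ranking points (lower first): Marchetti and Marino (1693 pts) before Kapoor (3084 pts).
Marchetti and Marino are each Defending Champion, so the next rule applies.
Among Marchetti and Marino, alphabetically by surname: Marchetti before Marino.
Order: Fontaine, Greco, Petrov, Vasquez, Marchetti, Marino, Kapoor. So position 4.

4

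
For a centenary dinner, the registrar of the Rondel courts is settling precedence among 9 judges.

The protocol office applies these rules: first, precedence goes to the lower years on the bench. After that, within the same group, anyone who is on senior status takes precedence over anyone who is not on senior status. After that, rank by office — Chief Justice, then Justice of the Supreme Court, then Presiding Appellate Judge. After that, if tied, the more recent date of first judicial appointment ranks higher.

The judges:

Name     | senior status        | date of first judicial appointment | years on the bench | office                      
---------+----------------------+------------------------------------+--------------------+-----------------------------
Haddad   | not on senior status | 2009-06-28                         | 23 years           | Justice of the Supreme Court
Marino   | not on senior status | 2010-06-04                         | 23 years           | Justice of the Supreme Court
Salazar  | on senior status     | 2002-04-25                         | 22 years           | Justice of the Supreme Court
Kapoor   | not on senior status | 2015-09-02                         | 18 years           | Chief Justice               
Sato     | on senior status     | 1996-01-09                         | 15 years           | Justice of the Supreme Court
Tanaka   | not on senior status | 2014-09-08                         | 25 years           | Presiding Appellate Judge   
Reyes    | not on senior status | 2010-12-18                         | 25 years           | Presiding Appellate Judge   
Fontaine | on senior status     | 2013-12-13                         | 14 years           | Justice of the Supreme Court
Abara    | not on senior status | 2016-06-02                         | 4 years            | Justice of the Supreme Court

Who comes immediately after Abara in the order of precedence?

Fontaine

By years on the bench (lower first): Abara (4 years); then Fontaine (14 years); then Sato (15 years); then Kapoor (18 years); then Salazar (22 years); then Marino and Haddad (both 23 years); then Tanaka and Reyes (both 25 years).
Marino and Haddad are each not on senior status, so the next rule applies.
Marino and Haddad are each Justice of the Supreme Court, so the next rule applies.
Among Marino and Haddad, by date of first judicial appointment (later first): Marino (2010-06-04) before Haddad (2009-06-28).
Tanaka and Reyes are each not on senior status, so the next rule applies.
Tanaka and Reyes are each Presiding Appellate Judge, so the next rule applies.
Among Tanaka and Reyes, by date of first judicial appointment (later first): Tanaka (2014-09-08) before Reyes (2010-12-18).
Order: Abara, Fontaine, Sato, Kapoor, Salazar, Marino, Haddad, Tanaka, Reyes.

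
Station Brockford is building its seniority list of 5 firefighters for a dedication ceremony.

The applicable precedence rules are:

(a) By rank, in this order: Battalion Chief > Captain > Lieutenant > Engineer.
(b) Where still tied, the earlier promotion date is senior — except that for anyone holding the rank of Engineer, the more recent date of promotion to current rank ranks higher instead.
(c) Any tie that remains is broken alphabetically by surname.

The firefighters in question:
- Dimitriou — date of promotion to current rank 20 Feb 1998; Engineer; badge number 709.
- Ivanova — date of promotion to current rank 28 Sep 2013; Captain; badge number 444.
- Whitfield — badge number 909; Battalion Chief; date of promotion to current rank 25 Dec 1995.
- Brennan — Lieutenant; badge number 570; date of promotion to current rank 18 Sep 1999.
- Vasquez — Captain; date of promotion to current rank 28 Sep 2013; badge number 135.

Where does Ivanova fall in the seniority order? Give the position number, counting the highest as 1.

By rank: Whitfield (Battalion Chief); then Ivanova and Vasquez (Captain); then Brennan (Lieutenant); then Dimitriou (Engineer).
Ivanova and Vasquez both have date of promotion to current rank 28 Sep 2013, so the next rule applies.
Among Ivanova and Vasquez, alphabetically by surname: Ivanova before Vasquez.
Order: Whitfield, Ivanova, Vasquez, Brennan, Dimitriou. So position 2.

2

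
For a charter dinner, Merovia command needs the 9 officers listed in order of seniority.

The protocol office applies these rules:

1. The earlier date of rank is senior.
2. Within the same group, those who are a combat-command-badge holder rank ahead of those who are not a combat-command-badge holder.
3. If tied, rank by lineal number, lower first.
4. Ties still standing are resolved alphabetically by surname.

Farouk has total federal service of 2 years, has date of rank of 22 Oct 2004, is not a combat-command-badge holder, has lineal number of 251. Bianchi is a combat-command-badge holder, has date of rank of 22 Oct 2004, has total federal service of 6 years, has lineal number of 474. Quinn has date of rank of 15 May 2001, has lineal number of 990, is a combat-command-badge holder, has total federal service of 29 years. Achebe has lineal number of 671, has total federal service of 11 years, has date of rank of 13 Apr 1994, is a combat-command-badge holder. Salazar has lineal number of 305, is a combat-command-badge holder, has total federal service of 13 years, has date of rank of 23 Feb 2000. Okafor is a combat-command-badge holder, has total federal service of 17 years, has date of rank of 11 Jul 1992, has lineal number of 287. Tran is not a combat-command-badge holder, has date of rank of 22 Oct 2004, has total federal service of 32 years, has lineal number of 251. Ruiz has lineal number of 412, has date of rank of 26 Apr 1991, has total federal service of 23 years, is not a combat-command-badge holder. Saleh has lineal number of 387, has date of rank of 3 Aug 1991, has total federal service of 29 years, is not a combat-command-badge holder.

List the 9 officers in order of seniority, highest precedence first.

By date of rank (earlier first): Ruiz (26 Apr 1991); then Saleh (3 Aug 1991); then Okafor (11 Jul 1992); then Achebe (13 Apr 1994); then Salazar (23 Feb 2000); then Quinn (15 May 2001); then Bianchi, Farouk and Tran (each 22 Oct 2004).
Among Bianchi, Farouk and Tran, a combat-command-badge holder before not a combat-command-badge holder: Bianchi (a combat-command-badge holder) before Farouk and Tran (not a combat-command-badge holder).
Farouk and Tran both have lineal number 251, so the next rule applies.
Among Farouk and Tran, alphabetically by surname: Farouk before Tran.
Full order: Ruiz, Saleh, Okafor, Achebe, Salazar, Quinn, Bianchi, Farouk, Tran.

Ruiz, Saleh, Okafor, Achebe, Salazar, Quinn, Bianchi, Farouk, Tran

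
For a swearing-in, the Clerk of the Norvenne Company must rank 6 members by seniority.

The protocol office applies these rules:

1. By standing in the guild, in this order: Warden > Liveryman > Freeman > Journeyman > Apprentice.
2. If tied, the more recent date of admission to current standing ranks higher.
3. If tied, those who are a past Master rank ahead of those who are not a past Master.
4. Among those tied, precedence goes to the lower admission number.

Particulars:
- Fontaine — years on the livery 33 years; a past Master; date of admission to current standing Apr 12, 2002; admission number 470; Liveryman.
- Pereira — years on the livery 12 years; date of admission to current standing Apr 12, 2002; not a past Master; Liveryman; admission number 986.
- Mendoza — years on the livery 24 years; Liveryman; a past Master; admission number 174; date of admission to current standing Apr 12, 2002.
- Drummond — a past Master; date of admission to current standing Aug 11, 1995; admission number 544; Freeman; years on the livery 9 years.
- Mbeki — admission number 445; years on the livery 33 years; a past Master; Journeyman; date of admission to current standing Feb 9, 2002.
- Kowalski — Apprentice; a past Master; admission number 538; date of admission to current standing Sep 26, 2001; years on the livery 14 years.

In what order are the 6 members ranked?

Mendoza, Fontaine, Pereira, Drummond, Mbeki, Kowalski

By standing in the guild: Mendoza, Fontaine and Pereira (Liveryman); then Drummond (Freeman); then Mbeki (Journeyman); then Kowalski (Apprentice).
Mendoza, Fontaine and Pereira all have date of admission to current standing Apr 12, 2002, so the next rule applies.
Among Mendoza, Fontaine and Pereira, a past Master before not a past Master: Mendoza and Fontaine (a past Master) before Pereira (not a past Master).
Among Mendoza and Fontaine, by admission number (lower first): Mendoza (174) before Fontaine (470).
Full order: Mendoza, Fontaine, Pereira, Drummond, Mbeki, Kowalski.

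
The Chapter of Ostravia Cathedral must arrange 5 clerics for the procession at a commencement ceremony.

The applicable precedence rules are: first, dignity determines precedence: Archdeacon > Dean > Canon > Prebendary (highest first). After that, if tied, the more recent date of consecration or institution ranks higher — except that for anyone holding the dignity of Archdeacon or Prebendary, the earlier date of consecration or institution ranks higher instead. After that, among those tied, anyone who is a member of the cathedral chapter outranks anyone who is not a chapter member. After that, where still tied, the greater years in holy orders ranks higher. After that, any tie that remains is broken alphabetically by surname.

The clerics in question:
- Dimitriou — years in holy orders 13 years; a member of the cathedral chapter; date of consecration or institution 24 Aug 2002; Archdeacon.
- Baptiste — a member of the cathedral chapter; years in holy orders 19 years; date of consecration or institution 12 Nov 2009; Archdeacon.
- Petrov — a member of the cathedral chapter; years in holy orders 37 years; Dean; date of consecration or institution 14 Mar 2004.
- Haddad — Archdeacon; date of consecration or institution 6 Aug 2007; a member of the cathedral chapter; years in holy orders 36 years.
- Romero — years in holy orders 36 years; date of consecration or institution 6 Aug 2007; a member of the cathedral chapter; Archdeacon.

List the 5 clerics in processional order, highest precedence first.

By dignity: Dimitriou, Haddad, Romero and Baptiste (Archdeacon); then Petrov (Dean).
Among Dimitriou, Haddad, Romero and Baptiste, by date of consecration or institution (earlier first) (reversed rule for this group): Dimitriou (24 Aug 2002) before Haddad and Romero (6 Aug 2007) before Baptiste (12 Nov 2009).
Haddad and Romero are each a member of the cathedral chapter, so the next rule applies.
Haddad and Romero both have years in holy orders 36 years, so the next rule applies.
Among Haddad and Romero, alphabetically by surname: Haddad before Romero.
Full order: Dimitriou, Haddad, Romero, Baptiste, Petrov.

Dimitriou, Haddad, Romero, Baptiste, Petrov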